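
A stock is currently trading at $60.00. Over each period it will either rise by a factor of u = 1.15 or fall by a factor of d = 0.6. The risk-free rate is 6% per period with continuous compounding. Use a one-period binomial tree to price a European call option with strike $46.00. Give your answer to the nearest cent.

$18.19

Risk-neutral probability p = (e^0.06 − 0.6)/(1.15 − 0.6) = 0.4618/0.5500 = 0.8397
Terminal stock prices: S_u = 69, S_d = 36
Terminal payoffs (S − K): max(23, 0) = 23, max(-10, 0) = 0
Node 0 (S = 60): V_0 = e^(−0.06)·[0.8397·23.0000 + 0.1603·0.0000] = 18.1885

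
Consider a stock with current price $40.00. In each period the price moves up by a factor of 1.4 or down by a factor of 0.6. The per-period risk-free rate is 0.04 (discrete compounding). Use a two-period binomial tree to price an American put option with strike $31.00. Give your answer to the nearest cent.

$3.11

Risk-neutral probability p = (1 + 0.04 − 0.6)/(1.4 − 0.6) = 0.4400/0.8000 = 0.5500
Terminal stock prices: S_uu = 78.4, S_ud = 33.6, S_dd = 14.4
Terminal payoffs (K − S): max(-47.4, 0) = 0, max(-2.6, 0) = 0, max(16.6, 0) = 16.6
Node u (S = 56): continuation = 1/1.04·[0.5500·0.0000 + 0.4500·0.0000] = 0.0000; exercise value = 0.0000 ≤ continuation, so V_u = 0.0000
Node d (S = 24): continuation = 1/1.04·[0.5500·0.0000 + 0.4500·16.6000] = 7.1827; exercise value = 7.0000 ≤ continuation, so V_d = 7.1827
Node 0 (S = 40): continuation = 1/1.04·[0.5500·0.0000 + 0.4500·7.1827] = 3.1079; exercise value = 0.0000 ≤ continuation, so V_0 = 3.1079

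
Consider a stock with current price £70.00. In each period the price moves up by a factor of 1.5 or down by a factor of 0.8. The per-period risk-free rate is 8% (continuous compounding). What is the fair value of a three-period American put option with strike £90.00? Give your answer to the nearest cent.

Risk-neutral probability p = (e^0.08 − 0.8)/(1.5 − 0.8) = 0.2833/0.7000 = 0.4047
Terminal stock prices: S_uuu = 236.2, S_uud = 126, S_udd = 67.2, S_ddd = 35.84
Terminal payoffs (K − S): max(-146.2, 0) = 0, max(-36, 0) = 0, max(22.8, 0) = 22.8, max(54.16, 0) = 54.16
Node uu (S = 157.5): continuation = e^(−0.08)·[0.4047·0.0000 + 0.5953·0.0000] = 0.0000; exercise value = 0.0000 ≤ continuation, so V_uu = 0.0000
Node ud (S = 84): continuation = e^(−0.08)·[0.4047·0.0000 + 0.5953·22.8000] = 12.5294; exercise value = 6.0000 ≤ continuation, so V_ud = 12.5294
Node dd (S = 44.8): continuation = e^(−0.08)·[0.4047·22.8000 + 0.5953·54.1600] = 38.2805; exercise value = 45.2000 > continuation, so V_dd = 45.2000 (exercise)
Node u (S = 105): continuation = e^(−0.08)·[0.4047·0.0000 + 0.5953·12.5294] = 6.8853; exercise value = 0.0000 ≤ continuation, so V_u = 6.8853
Node d (S = 56): continuation = e^(−0.08)·[0.4047·12.5294 + 0.5953·45.2000] = 29.5197; exercise value = 34.0000 > continuation, so V_d = 34.0000 (exercise)
Node 0 (S = 70): continuation = e^(−0.08)·[0.4047·6.8853 + 0.5953·34.0000] = 21.2564; exercise value = 20.0000 ≤ continuation, so V_0 = 21.2564

£21.26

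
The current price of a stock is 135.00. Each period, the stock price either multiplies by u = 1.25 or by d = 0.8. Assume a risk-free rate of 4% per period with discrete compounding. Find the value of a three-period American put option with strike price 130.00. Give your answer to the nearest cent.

13.32

Risk-neutral probability p = (1 + 0.04 − 0.8)/(1.25 − 0.8) = 0.2400/0.4500 = 0.5333
Terminal stock prices: S_uuu = 263.7, S_uud = 168.8, S_udd = 108, S_ddd = 69.12
Terminal payoffs (K − S): max(-133.7, 0) = 0, max(-38.75, 0) = 0, max(22, 0) = 22, max(60.88, 0) = 60.88
Node uu (S = 210.9): continuation = 1/1.04·[0.5333·0.0000 + 0.4667·0.0000] = 0.0000; exercise value = 0.0000 ≤ continuation, so V_uu = 0.0000
Node ud (S = 135): continuation = 1/1.04·[0.5333·0.0000 + 0.4667·22.0000] = 9.8718; exercise value = 0.0000 ≤ continuation, so V_ud = 9.8718
Node dd (S = 86.4): continuation = 1/1.04·[0.5333·22.0000 + 0.4667·60.8800] = 38.6000; exercise value = 43.6000 > continuation, so V_dd = 43.6000 (exercise)
Node u (S = 168.8): continuation = 1/1.04·[0.5333·0.0000 + 0.4667·9.8718] = 4.4297; exercise value = 0.0000 ≤ continuation, so V_u = 4.4297
Node d (S = 108): continuation = 1/1.04·[0.5333·9.8718 + 0.4667·43.6000] = 24.6266; exercise value = 22.0000 ≤ continuation, so V_d = 24.6266
Node 0 (S = 135): continuation = 1/1.04·[0.5333·4.4297 + 0.4667·24.6266] = 13.3220; exercise value = 0.0000 ≤ continuation, so V_0 = 13.3220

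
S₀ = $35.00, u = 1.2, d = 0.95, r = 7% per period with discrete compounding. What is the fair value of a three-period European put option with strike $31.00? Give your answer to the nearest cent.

Risk-neutral probability p = (1 + 0.07 − 0.95)/(1.2 − 0.95) = 0.1200/0.2500 = 0.4800
Terminal stock prices: S_uuu = 60.48, S_uud = 47.88, S_udd = 37.91, S_ddd = 30.01
Terminal payoffs (K − S): max(-29.48, 0) = 0, max(-16.88, 0) = 0, max(-6.905, 0) = 0, max(0.9919, 0) = 0.9919
Node uu (S = 50.4): V_uu = 1/1.07·[0.4800·0.0000 + 0.5200·0.0000] = 0.0000
Node ud (S = 39.9): V_ud = 1/1.07·[0.4800·0.0000 + 0.5200·0.0000] = 0.0000
Node dd (S = 31.59): V_dd = 1/1.07·[0.4800·0.0000 + 0.5200·0.9919] = 0.4820
Node u (S = 42): V_u = 1/1.07·[0.4800·0.0000 + 0.5200·0.0000] = 0.0000
Node d (S = 33.25): V_d = 1/1.07·[0.4800·0.0000 + 0.5200·0.4820] = 0.2343
Node 0 (S = 35): V_0 = 1/1.07·[0.4800·0.0000 + 0.5200·0.2343] = 0.1138

$0.11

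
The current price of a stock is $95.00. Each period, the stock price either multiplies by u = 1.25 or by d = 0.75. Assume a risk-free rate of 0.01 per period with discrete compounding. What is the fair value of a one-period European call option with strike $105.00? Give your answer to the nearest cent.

Risk-neutral probability p = (1 + 0.01 − 0.75)/(1.25 − 0.75) = 0.2600/0.5000 = 0.5200
Terminal stock prices: S_u = 118.8, S_d = 71.25
Terminal payoffs (S − K): max(13.75, 0) = 13.75, max(-33.75, 0) = 0
Node 0 (S = 95): V_0 = 1/1.01·[0.5200·13.7500 + 0.4800·0.0000] = 7.0792

$7.08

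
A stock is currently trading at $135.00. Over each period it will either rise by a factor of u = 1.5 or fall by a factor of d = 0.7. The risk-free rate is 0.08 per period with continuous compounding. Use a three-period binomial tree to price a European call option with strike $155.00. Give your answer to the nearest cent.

$42.27

Risk-neutral probability p = (e^0.08 − 0.7)/(1.5 − 0.7) = 0.3833/0.8000 = 0.4791
Terminal stock prices: S_uuu = 455.6, S_uud = 212.6, S_udd = 99.22, S_ddd = 46.3
Terminal payoffs (S − K): max(300.6, 0) = 300.6, max(57.62, 0) = 57.62, max(-55.78, 0) = 0, max(-108.7, 0) = 0
Node uu (S = 303.8): V_uu = e^(−0.08)·[0.4791·300.6250 + 0.5209·57.6250] = 160.6670
Node ud (S = 141.8): V_ud = e^(−0.08)·[0.4791·57.6250 + 0.5209·0.0000] = 25.4860
Node dd (S = 66.15): V_dd = e^(−0.08)·[0.4791·0.0000 + 0.5209·0.0000] = 0.0000
Node u (S = 202.5): V_u = e^(−0.08)·[0.4791·160.6670 + 0.5209·25.4860] = 83.3135
Node d (S = 94.5): V_d = e^(−0.08)·[0.4791·25.4860 + 0.5209·0.0000] = 11.2718
Node 0 (S = 135): V_0 = e^(−0.08)·[0.4791·83.3135 + 0.5209·11.2718] = 42.2673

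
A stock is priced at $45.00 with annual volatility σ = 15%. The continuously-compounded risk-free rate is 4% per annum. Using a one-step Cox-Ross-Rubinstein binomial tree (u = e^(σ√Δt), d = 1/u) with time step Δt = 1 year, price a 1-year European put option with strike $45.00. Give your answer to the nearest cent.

CRR parameters: u = e^(σ√Δt) = e^(0.15·√1) = 1.1618, d = 1/u = 0.8607
Per-period rate: rΔt = 0.04·1 = 0.04, so R = e^0.04 = 1.0408
Risk-neutral probability p = (e^0.04 − 0.8607)/(1.1618 − 0.8607) = 0.1801/0.3011 = 0.5981
Terminal stock prices: S_u = 52.28, S_d = 38.73
Terminal payoffs (K − S): max(-7.283, 0) = 0, max(6.268, 0) = 6.268
Node 0 (S = 45): V_0 = e^(−0.04)·[0.5981·0.0000 + 0.4019·6.2681] = 2.4204

$2.42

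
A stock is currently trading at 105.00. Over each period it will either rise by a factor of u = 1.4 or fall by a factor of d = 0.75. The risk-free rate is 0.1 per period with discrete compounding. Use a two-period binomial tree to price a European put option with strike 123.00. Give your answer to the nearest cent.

Risk-neutral probability p = (1 + 0.1 − 0.75)/(1.4 − 0.75) = 0.3500/0.6500 = 0.5385
Terminal stock prices: S_uu = 205.8, S_ud = 110.2, S_dd = 59.06
Terminal payoffs (K − S): max(-82.8, 0) = 0, max(12.75, 0) = 12.75, max(63.94, 0) = 63.94
Node u (S = 147): V_u = 1/1.1·[0.5385·0.0000 + 0.4615·12.7500] = 5.3497
Node d (S = 78.75): V_d = 1/1.1·[0.5385·12.7500 + 0.4615·63.9375] = 33.0682
Node 0 (S = 105): V_0 = 1/1.1·[0.5385·5.3497 + 0.4615·33.0682] = 16.4935

16.49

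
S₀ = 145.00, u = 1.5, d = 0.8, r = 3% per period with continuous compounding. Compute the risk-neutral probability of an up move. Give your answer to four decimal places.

Risk-neutral probability p = (e^0.03 − 0.8)/(1.5 − 0.8) = 0.2305/0.7000 = 0.3292

p = 0.3292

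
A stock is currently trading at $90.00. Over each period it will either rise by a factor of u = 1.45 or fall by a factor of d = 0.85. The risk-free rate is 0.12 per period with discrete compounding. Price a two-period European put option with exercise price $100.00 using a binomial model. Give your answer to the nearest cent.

Risk-neutral probability p = (1 + 0.12 − 0.85)/(1.45 − 0.85) = 0.2700/0.6000 = 0.4500
Terminal stock prices: S_uu = 189.2, S_ud = 110.9, S_dd = 65.02
Terminal payoffs (K − S): max(-89.22, 0) = 0, max(-10.92, 0) = 0, max(34.98, 0) = 34.98
Node u (S = 130.5): V_u = 1/1.12·[0.4500·0.0000 + 0.5500·0.0000] = 0.0000
Node d (S = 76.5): V_d = 1/1.12·[0.4500·0.0000 + 0.5500·34.9750] = 17.1752
Node 0 (S = 90): V_0 = 1/1.12·[0.4500·0.0000 + 0.5500·17.1752] = 8.4343

$8.43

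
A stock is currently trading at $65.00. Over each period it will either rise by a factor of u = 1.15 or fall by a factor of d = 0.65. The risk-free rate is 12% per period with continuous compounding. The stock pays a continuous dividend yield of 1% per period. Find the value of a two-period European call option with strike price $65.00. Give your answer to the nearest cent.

Per-period risk-free factor R = e^0.12 = 1.1275; dividend-adjusted growth = e^(0.12−0.01) = 1.1163.
Risk-neutral probability p = (1.1163 − 0.65)/(1.15 − 0.65) = 0.4663/0.5000 = 0.9326
Terminal stock prices: S_uu = 85.96, S_ud = 48.59, S_dd = 27.46
Terminal payoffs (S − K): max(20.96, 0) = 20.96, max(-16.41, 0) = 0, max(-37.54, 0) = 0
Node u (S = 74.75): V_u = e^(−0.12)·[0.9326·20.9625 + 0.0674·0.0000] = 17.3381
Node d (S = 42.25): V_d = e^(−0.12)·[0.9326·0.0000 + 0.0674·0.0000] = 0.0000
Node 0 (S = 65): V_0 = e^(−0.12)·[0.9326·17.3381 + 0.0674·0.0000] = 14.3404

$14.34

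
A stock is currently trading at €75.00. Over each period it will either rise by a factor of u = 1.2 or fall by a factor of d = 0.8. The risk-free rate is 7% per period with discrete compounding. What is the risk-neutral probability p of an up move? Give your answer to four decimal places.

Risk-neutral probability p = (1 + 0.07 − 0.8)/(1.2 − 0.8) = 0.2700/0.4000 = 0.6750

p = 0.6750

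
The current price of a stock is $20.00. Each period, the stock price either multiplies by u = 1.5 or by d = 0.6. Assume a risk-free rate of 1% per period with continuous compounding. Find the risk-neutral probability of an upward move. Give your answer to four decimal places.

Risk-neutral probability p = (e^0.01 − 0.6)/(1.5 − 0.6) = 0.4101/0.9000 = 0.4556

p = 0.4556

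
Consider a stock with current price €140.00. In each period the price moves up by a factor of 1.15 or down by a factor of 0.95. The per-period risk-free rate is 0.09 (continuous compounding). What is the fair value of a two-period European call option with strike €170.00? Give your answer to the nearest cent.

Risk-neutral probability p = (e^0.09 − 0.95)/(1.15 − 0.95) = 0.1442/0.2000 = 0.7209
Terminal stock prices: S_uu = 185.1, S_ud = 152.9, S_dd = 126.3
Terminal payoffs (S − K): max(15.15, 0) = 15.15, max(-17.05, 0) = 0, max(-43.65, 0) = 0
Node u (S = 161): V_u = e^(−0.09)·[0.7209·15.1500 + 0.2791·0.0000] = 9.9812
Node d (S = 133): V_d = e^(−0.09)·[0.7209·0.0000 + 0.2791·0.0000] = 0.0000
Node 0 (S = 140): V_0 = e^(−0.09)·[0.7209·9.9812 + 0.2791·0.0000] = 6.5759

€6.58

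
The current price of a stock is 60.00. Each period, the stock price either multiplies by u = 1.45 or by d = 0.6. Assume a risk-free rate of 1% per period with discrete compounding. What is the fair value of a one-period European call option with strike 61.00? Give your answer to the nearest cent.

Risk-neutral probability p = (1 + 0.01 − 0.6)/(1.45 − 0.6) = 0.4100/0.8500 = 0.4824
Terminal stock prices: S_u = 87, S_d = 36
Terminal payoffs (S − K): max(26, 0) = 26, max(-25, 0) = 0
Node 0 (S = 60): V_0 = 1/1.01·[0.4824·26.0000 + 0.5176·0.0000] = 12.4170

12.42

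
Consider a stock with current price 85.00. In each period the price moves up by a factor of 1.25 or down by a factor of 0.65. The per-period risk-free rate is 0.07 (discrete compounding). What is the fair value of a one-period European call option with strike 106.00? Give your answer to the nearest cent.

0.16

Risk-neutral probability p = (1 + 0.07 − 0.65)/(1.25 − 0.65) = 0.4200/0.6000 = 0.7000
Terminal stock prices: S_u = 106.2, S_d = 55.25
Terminal payoffs (S − K): max(0.25, 0) = 0.25, max(-50.75, 0) = 0
Node 0 (S = 85): V_0 = 1/1.07·[0.7000·0.2500 + 0.3000·0.0000] = 0.1636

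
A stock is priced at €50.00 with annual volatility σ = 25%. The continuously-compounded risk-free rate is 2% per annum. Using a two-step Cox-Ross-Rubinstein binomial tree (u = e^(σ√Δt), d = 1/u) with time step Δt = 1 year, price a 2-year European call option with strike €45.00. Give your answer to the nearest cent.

€10.61

CRR parameters: u = e^(σ√Δt) = e^(0.25·√1) = 1.2840, d = 1/u = 0.7788
Per-period rate: rΔt = 0.02·1 = 0.02, so R = e^0.02 = 1.0202
Risk-neutral probability p = (e^0.02 − 0.7788)/(1.2840 − 0.7788) = 0.2414/0.5052 = 0.4778
Terminal stock prices: S_uu = 82.44, S_ud = 50, S_dd = 30.33
Terminal payoffs (S − K): max(37.44, 0) = 37.44, max(5, 0) = 5, max(-14.67, 0) = 0
Node u (S = 64.2): V_u = e^(−0.02)·[0.4778·37.4361 + 0.5222·5.0000] = 20.0923
Node d (S = 38.94): V_d = e^(−0.02)·[0.4778·5.0000 + 0.5222·0.0000] = 2.3417
Node 0 (S = 50): V_0 = e^(−0.02)·[0.4778·20.0923 + 0.5222·2.3417] = 10.6088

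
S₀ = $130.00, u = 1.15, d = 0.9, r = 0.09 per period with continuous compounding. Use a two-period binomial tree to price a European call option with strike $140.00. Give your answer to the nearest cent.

$16.09

Risk-neutral probability p = (e^0.09 − 0.9)/(1.15 − 0.9) = 0.1942/0.2500 = 0.7767
Terminal stock prices: S_uu = 171.9, S_ud = 134.6, S_dd = 105.3
Terminal payoffs (S − K): max(31.92, 0) = 31.92, max(-5.45, 0) = 0, max(-34.7, 0) = 0
Node u (S = 149.5): V_u = e^(−0.09)·[0.7767·31.9250 + 0.2233·0.0000] = 22.6619
Node d (S = 117): V_d = e^(−0.09)·[0.7767·0.0000 + 0.2233·0.0000] = 0.0000
Node 0 (S = 130): V_0 = e^(−0.09)·[0.7767·22.6619 + 0.2233·0.0000] = 16.0865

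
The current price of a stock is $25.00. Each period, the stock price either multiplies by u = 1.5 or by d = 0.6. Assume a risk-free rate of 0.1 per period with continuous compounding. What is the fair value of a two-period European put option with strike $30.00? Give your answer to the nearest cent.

Risk-neutral probability p = (e^0.1 − 0.6)/(1.5 − 0.6) = 0.5052/0.9000 = 0.5613
Terminal stock prices: S_uu = 56.25, S_ud = 22.5, S_dd = 9
Terminal payoffs (K − S): max(-26.25, 0) = 0, max(7.5, 0) = 7.5, max(21, 0) = 21
Node u (S = 37.5): V_u = e^(−0.1)·[0.5613·0.0000 + 0.4387·7.5000] = 2.9771
Node d (S = 15): V_d = e^(−0.1)·[0.5613·7.5000 + 0.4387·21.0000] = 12.1451
Node 0 (S = 25): V_0 = e^(−0.1)·[0.5613·2.9771 + 0.4387·12.1451] = 6.3331

$6.33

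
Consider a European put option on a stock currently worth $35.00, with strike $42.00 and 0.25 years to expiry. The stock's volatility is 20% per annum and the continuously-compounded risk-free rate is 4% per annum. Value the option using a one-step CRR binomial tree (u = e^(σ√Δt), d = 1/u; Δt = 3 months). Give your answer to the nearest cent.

CRR parameters: u = e^(σ√Δt) = e^(0.2·√0.25) = 1.1052, d = 1/u = 0.9048
Per-period rate: rΔt = 0.04·0.25 = 0.01, so R = e^0.01 = 1.0101
Risk-neutral probability p = (e^0.01 − 0.9048)/(1.1052 − 0.9048) = 0.1052/0.2003 = 0.5252
Terminal stock prices: S_u = 38.68, S_d = 31.67
Terminal payoffs (K − S): max(3.319, 0) = 3.319, max(10.33, 0) = 10.33
Node 0 (S = 35): V_0 = e^(−0.01)·[0.5252·3.3190 + 0.4748·10.3307] = 6.5821

$6.58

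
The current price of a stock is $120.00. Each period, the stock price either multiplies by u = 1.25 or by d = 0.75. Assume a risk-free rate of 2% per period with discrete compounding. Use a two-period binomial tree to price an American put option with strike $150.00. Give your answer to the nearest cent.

Risk-neutral probability p = (1 + 0.02 − 0.75)/(1.25 − 0.75) = 0.2700/0.5000 = 0.5400
Terminal stock prices: S_uu = 187.5, S_ud = 112.5, S_dd = 67.5
Terminal payoffs (K − S): max(-37.5, 0) = 0, max(37.5, 0) = 37.5, max(82.5, 0) = 82.5
Node u (S = 150): continuation = 1/1.02·[0.5400·0.0000 + 0.4600·37.5000] = 16.9118; exercise value = 0.0000 ≤ continuation, so V_u = 16.9118
Node d (S = 90): continuation = 1/1.02·[0.5400·37.5000 + 0.4600·82.5000] = 57.0588; exercise value = 60.0000 > continuation, so V_d = 60.0000 (exercise)
Node 0 (S = 120): continuation = 1/1.02·[0.5400·16.9118 + 0.4600·60.0000] = 36.0121; exercise value = 30.0000 ≤ continuation, so V_0 = 36.0121

$36.01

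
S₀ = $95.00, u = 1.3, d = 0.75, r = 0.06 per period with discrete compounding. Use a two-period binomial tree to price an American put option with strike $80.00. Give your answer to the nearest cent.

Risk-neutral probability p = (1 + 0.06 − 0.75)/(1.3 − 0.75) = 0.3100/0.5500 = 0.5636
Terminal stock prices: S_uu = 160.6, S_ud = 92.62, S_dd = 53.44
Terminal payoffs (K − S): max(-80.55, 0) = 0, max(-12.62, 0) = 0, max(26.56, 0) = 26.56
Node u (S = 123.5): continuation = 1/1.06·[0.5636·0.0000 + 0.4364·0.0000] = 0.0000; exercise value = 0.0000 ≤ continuation, so V_u = 0.0000
Node d (S = 71.25): continuation = 1/1.06·[0.5636·0.0000 + 0.4364·26.5625] = 10.9348; exercise value = 8.7500 ≤ continuation, so V_d = 10.9348
Node 0 (S = 95): continuation = 1/1.06·[0.5636·0.0000 + 0.4364·10.9348] = 4.5015; exercise value = 0.0000 ≤ continuation, so V_0 = 4.5015

$4.50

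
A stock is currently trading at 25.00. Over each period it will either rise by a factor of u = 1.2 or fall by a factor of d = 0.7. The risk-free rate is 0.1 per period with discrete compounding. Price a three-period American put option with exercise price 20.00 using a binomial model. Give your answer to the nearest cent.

0.58

Risk-neutral probability p = (1 + 0.1 − 0.7)/(1.2 − 0.7) = 0.4000/0.5000 = 0.8000
Terminal stock prices: S_uuu = 43.2, S_uud = 25.2, S_udd = 14.7, S_ddd = 8.575
Terminal payoffs (K − S): max(-23.2, 0) = 0, max(-5.2, 0) = 0, max(5.3, 0) = 5.3, max(11.43, 0) = 11.43
Node uu (S = 36): continuation = 1/1.1·[0.8000·0.0000 + 0.2000·0.0000] = 0.0000; exercise value = 0.0000 ≤ continuation, so V_uu = 0.0000
Node ud (S = 21): continuation = 1/1.1·[0.8000·0.0000 + 0.2000·5.3000] = 0.9636; exercise value = 0.0000 ≤ continuation, so V_ud = 0.9636
Node dd (S = 12.25): continuation = 1/1.1·[0.8000·5.3000 + 0.2000·11.4250] = 5.9318; exercise value = 7.7500 > continuation, so V_dd = 7.7500 (exercise)
Node u (S = 30): continuation = 1/1.1·[0.8000·0.0000 + 0.2000·0.9636] = 0.1752; exercise value = 0.0000 ≤ continuation, so V_u = 0.1752
Node d (S = 17.5): continuation = 1/1.1·[0.8000·0.9636 + 0.2000·7.7500] = 2.1099; exercise value = 2.5000 > continuation, so V_d = 2.5000 (exercise)
Node 0 (S = 25): continuation = 1/1.1·[0.8000·0.1752 + 0.2000·2.5000] = 0.5820; exercise value = 0.0000 ≤ continuation, so V_0 = 0.5820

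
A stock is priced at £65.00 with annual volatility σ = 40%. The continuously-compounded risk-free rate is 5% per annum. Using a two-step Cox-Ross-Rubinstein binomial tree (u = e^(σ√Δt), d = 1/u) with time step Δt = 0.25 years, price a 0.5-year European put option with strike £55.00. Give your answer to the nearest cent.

CRR parameters: u = e^(σ√Δt) = e^(0.4·√0.25) = 1.2214, d = 1/u = 0.8187
Per-period rate: rΔt = 0.05·0.25 = 0.0125, so R = e^0.0125 = 1.0126
Risk-neutral probability p = (e^0.0125 − 0.8187)/(1.2214 − 0.8187) = 0.1938/0.4027 = 0.4814
Terminal stock prices: S_uu = 96.97, S_ud = 65, S_dd = 43.57
Terminal payoffs (K − S): max(-41.97, 0) = 0, max(-10, 0) = 0, max(11.43, 0) = 11.43
Node u (S = 79.39): V_u = e^(−0.0125)·[0.4814·0.0000 + 0.5186·0.0000] = 0.0000
Node d (S = 53.22): V_d = e^(−0.0125)·[0.4814·0.0000 + 0.5186·11.4292] = 5.8535
Node 0 (S = 65): V_0 = e^(−0.0125)·[0.4814·0.0000 + 0.5186·5.8535] = 2.9979

£3.00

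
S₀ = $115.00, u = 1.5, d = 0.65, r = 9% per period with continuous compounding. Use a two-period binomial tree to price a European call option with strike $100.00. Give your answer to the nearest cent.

Risk-neutral probability p = (e^0.09 − 0.65)/(1.5 − 0.65) = 0.4442/0.8500 = 0.5226
Terminal stock prices: S_uu = 258.8, S_ud = 112.1, S_dd = 48.59
Terminal payoffs (S − K): max(158.8, 0) = 158.8, max(12.12, 0) = 12.12, max(-51.41, 0) = 0
Node u (S = 172.5): V_u = e^(−0.09)·[0.5226·158.7500 + 0.4774·12.1250] = 81.1069
Node d (S = 74.75): V_d = e^(−0.09)·[0.5226·12.1250 + 0.4774·0.0000] = 5.7907
Node 0 (S = 115): V_0 = e^(−0.09)·[0.5226·81.1069 + 0.4774·5.7907] = 41.2619

$41.26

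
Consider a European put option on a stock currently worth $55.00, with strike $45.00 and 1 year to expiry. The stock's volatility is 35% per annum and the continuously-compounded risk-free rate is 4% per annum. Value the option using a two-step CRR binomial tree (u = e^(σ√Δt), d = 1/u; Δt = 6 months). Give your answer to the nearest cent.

CRR parameters: u = e^(σ√Δt) = e^(0.35·√0.5) = 1.2808, d = 1/u = 0.7808
Per-period rate: rΔt = 0.04·0.5 = 0.02, so R = e^0.02 = 1.0202
Risk-neutral probability p = (e^0.02 − 0.7808)/(1.2808 − 0.7808) = 0.2394/0.5000 = 0.4788
Terminal stock prices: S_uu = 90.23, S_ud = 55, S_dd = 33.53
Terminal payoffs (K − S): max(-45.23, 0) = 0, max(-10, 0) = 0, max(11.47, 0) = 11.47
Node u (S = 70.44): V_u = e^(−0.02)·[0.4788·0.0000 + 0.5212·0.0000] = 0.0000
Node d (S = 42.94): V_d = e^(−0.02)·[0.4788·0.0000 + 0.5212·11.4728] = 5.8607
Node 0 (S = 55): V_0 = e^(−0.02)·[0.4788·0.0000 + 0.5212·5.8607] = 2.9939

$2.99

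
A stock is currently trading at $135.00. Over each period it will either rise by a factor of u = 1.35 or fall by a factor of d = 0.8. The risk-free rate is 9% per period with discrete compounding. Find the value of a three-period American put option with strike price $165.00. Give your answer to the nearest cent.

$30.00

Risk-neutral probability p = (1 + 0.09 − 0.8)/(1.35 − 0.8) = 0.2900/0.5500 = 0.5273
Terminal stock prices: S_uuu = 332.2, S_uud = 196.8, S_udd = 116.6, S_ddd = 69.12
Terminal payoffs (K − S): max(-167.2, 0) = 0, max(-31.83, 0) = 0, max(48.36, 0) = 48.36, max(95.88, 0) = 95.88
Node uu (S = 246): continuation = 1/1.09·[0.5273·0.0000 + 0.4727·0.0000] = 0.0000; exercise value = 0.0000 ≤ continuation, so V_uu = 0.0000
Node ud (S = 145.8): continuation = 1/1.09·[0.5273·0.0000 + 0.4727·48.3600] = 20.9735; exercise value = 19.2000 ≤ continuation, so V_ud = 20.9735
Node dd (S = 86.4): continuation = 1/1.09·[0.5273·48.3600 + 0.4727·95.8800] = 64.9761; exercise value = 78.6000 > continuation, so V_dd = 78.6000 (exercise)
Node u (S = 182.2): continuation = 1/1.09·[0.5273·0.0000 + 0.4727·20.9735] = 9.0961; exercise value = 0.0000 ≤ continuation, so V_u = 9.0961
Node d (S = 108): continuation = 1/1.09·[0.5273·20.9735 + 0.4727·78.6000] = 44.2340; exercise value = 57.0000 > continuation, so V_d = 57.0000 (exercise)
Node 0 (S = 135): continuation = 1/1.09·[0.5273·9.0961 + 0.4727·57.0000] = 29.1207; exercise value = 30.0000 > continuation, so V_0 = 30.0000 (exercise)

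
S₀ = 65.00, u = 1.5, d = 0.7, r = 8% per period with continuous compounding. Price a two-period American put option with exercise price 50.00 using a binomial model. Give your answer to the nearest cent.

Risk-neutral probability p = (e^0.08 − 0.7)/(1.5 − 0.7) = 0.3833/0.8000 = 0.4791
Terminal stock prices: S_uu = 146.2, S_ud = 68.25, S_dd = 31.85
Terminal payoffs (K − S): max(-96.25, 0) = 0, max(-18.25, 0) = 0, max(18.15, 0) = 18.15
Node u (S = 97.5): continuation = e^(−0.08)·[0.4791·0.0000 + 0.5209·0.0000] = 0.0000; exercise value = 0.0000 ≤ continuation, so V_u = 0.0000
Node d (S = 45.5): continuation = e^(−0.08)·[0.4791·0.0000 + 0.5209·18.1500] = 8.7273; exercise value = 4.5000 ≤ continuation, so V_d = 8.7273
Node 0 (S = 65): continuation = e^(−0.08)·[0.4791·0.0000 + 0.5209·8.7273] = 4.1965; exercise value = 0.0000 ≤ continuation, so V_0 = 4.1965

4.20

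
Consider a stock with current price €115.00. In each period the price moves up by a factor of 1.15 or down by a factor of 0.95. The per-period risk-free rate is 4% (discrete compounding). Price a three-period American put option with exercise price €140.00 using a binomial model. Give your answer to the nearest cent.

Risk-neutral probability p = (1 + 0.04 − 0.95)/(1.15 − 0.95) = 0.0900/0.2000 = 0.4500
Terminal stock prices: S_uuu = 174.9, S_uud = 144.5, S_udd = 119.4, S_ddd = 98.6
Terminal payoffs (K − S): max(-34.9, 0) = 0, max(-4.483, 0) = 0, max(20.64, 0) = 20.64, max(41.4, 0) = 41.4
Node uu (S = 152.1): continuation = 1/1.04·[0.4500·0.0000 + 0.5500·0.0000] = 0.0000; exercise value = 0.0000 ≤ continuation, so V_uu = 0.0000
Node ud (S = 125.6): continuation = 1/1.04·[0.4500·0.0000 + 0.5500·20.6444] = 10.9177; exercise value = 14.3625 > continuation, so V_ud = 14.3625 (exercise)
Node dd (S = 103.8): continuation = 1/1.04·[0.4500·20.6444 + 0.5500·41.4019] = 30.8279; exercise value = 36.2125 > continuation, so V_dd = 36.2125 (exercise)
Node u (S = 132.2): continuation = 1/1.04·[0.4500·0.0000 + 0.5500·14.3625] = 7.5956; exercise value = 7.7500 > continuation, so V_u = 7.7500 (exercise)
Node d (S = 109.2): continuation = 1/1.04·[0.4500·14.3625 + 0.5500·36.2125] = 25.3654; exercise value = 30.7500 > continuation, so V_d = 30.7500 (exercise)
Node 0 (S = 115): continuation = 1/1.04·[0.4500·7.7500 + 0.5500·30.7500] = 19.6154; exercise value = 25.0000 > continuation, so V_0 = 25.0000 (exercise)

€25.00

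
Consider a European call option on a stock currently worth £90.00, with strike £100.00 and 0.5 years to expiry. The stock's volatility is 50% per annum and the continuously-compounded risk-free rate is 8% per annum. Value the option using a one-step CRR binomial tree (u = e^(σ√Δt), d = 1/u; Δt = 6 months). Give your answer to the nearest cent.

CRR parameters: u = e^(σ√Δt) = e^(0.5·√0.5) = 1.4241, d = 1/u = 0.7022
Per-period rate: rΔt = 0.08·0.5 = 0.04, so R = e^0.04 = 1.0408
Risk-neutral probability p = (e^0.04 − 0.7022)/(1.4241 − 0.7022) = 0.3386/0.7219 = 0.4691
Terminal stock prices: S_u = 128.2, S_d = 63.2
Terminal payoffs (S − K): max(28.17, 0) = 28.17, max(-36.8, 0) = 0
Node 0 (S = 90): V_0 = e^(−0.04)·[0.4691·28.1707 + 0.5309·0.0000] = 12.6954

£12.70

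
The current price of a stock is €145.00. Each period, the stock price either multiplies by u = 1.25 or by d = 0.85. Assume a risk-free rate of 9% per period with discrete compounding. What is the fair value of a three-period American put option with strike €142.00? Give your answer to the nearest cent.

€7.70

Risk-neutral probability p = (1 + 0.09 − 0.85)/(1.25 − 0.85) = 0.2400/0.4000 = 0.6000
Terminal stock prices: S_uuu = 283.2, S_uud = 192.6, S_udd = 131, S_ddd = 89.05
Terminal payoffs (K − S): max(-141.2, 0) = 0, max(-50.58, 0) = 0, max(11.05, 0) = 11.05, max(52.95, 0) = 52.95
Node uu (S = 226.6): continuation = 1/1.09·[0.6000·0.0000 + 0.4000·0.0000] = 0.0000; exercise value = 0.0000 ≤ continuation, so V_uu = 0.0000
Node ud (S = 154.1): continuation = 1/1.09·[0.6000·0.0000 + 0.4000·11.0469] = 4.0539; exercise value = 0.0000 ≤ continuation, so V_ud = 4.0539
Node dd (S = 104.8): continuation = 1/1.09·[0.6000·11.0469 + 0.4000·52.9519] = 25.5127; exercise value = 37.2375 > continuation, so V_dd = 37.2375 (exercise)
Node u (S = 181.2): continuation = 1/1.09·[0.6000·0.0000 + 0.4000·4.0539] = 1.4877; exercise value = 0.0000 ≤ continuation, so V_u = 1.4877
Node d (S = 123.2): continuation = 1/1.09·[0.6000·4.0539 + 0.4000·37.2375] = 15.8966; exercise value = 18.7500 > continuation, so V_d = 18.7500 (exercise)
Node 0 (S = 145): continuation = 1/1.09·[0.6000·1.4877 + 0.4000·18.7500] = 7.6996; exercise value = 0.0000 ≤ continuation, so V_0 = 7.6996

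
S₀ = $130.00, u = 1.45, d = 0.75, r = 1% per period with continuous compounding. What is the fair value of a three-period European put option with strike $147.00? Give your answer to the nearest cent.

Risk-neutral probability p = (e^0.01 − 0.75)/(1.45 − 0.75) = 0.2601/0.7000 = 0.3715
Terminal stock prices: S_uuu = 396.3, S_uud = 205, S_udd = 106, S_ddd = 54.84
Terminal payoffs (K − S): max(-249.3, 0) = 0, max(-57.99, 0) = 0, max(40.97, 0) = 40.97, max(92.16, 0) = 92.16
Node uu (S = 273.3): V_uu = e^(−0.01)·[0.3715·0.0000 + 0.6285·0.0000] = 0.0000
Node ud (S = 141.4): V_ud = e^(−0.01)·[0.3715·0.0000 + 0.6285·40.9688] = 25.4926
Node dd (S = 73.12): V_dd = e^(−0.01)·[0.3715·40.9688 + 0.6285·92.1562] = 72.4123
Node u (S = 188.5): V_u = e^(−0.01)·[0.3715·0.0000 + 0.6285·25.4926] = 15.8627
Node d (S = 97.5): V_d = e^(−0.01)·[0.3715·25.4926 + 0.6285·72.4123] = 54.4346
Node 0 (S = 130): V_0 = e^(−0.01)·[0.3715·15.8627 + 0.6285·54.4346] = 39.7061

$39.71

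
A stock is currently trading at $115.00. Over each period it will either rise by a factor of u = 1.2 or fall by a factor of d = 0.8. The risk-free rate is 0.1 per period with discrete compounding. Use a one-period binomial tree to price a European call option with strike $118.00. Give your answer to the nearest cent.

Risk-neutral probability p = (1 + 0.1 − 0.8)/(1.2 − 0.8) = 0.3000/0.4000 = 0.7500
Terminal stock prices: S_u = 138, S_d = 92
Terminal payoffs (S − K): max(20, 0) = 20, max(-26, 0) = 0
Node 0 (S = 115): V_0 = 1/1.1·[0.7500·20.0000 + 0.2500·0.0000] = 13.6364

$13.64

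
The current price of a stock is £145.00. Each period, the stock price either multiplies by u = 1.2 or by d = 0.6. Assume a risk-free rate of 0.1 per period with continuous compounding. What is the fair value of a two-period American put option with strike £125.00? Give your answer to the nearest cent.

Risk-neutral probability p = (e^0.1 − 0.6)/(1.2 − 0.6) = 0.5052/0.6000 = 0.8420
Terminal stock prices: S_uu = 208.8, S_ud = 104.4, S_dd = 52.2
Terminal payoffs (K − S): max(-83.8, 0) = 0, max(20.6, 0) = 20.6, max(72.8, 0) = 72.8
Node u (S = 174): continuation = e^(−0.1)·[0.8420·0.0000 + 0.1580·20.6000] = 2.9460; exercise value = 0.0000 ≤ continuation, so V_u = 2.9460
Node d (S = 87): continuation = e^(−0.1)·[0.8420·20.6000 + 0.1580·72.8000] = 26.1047; exercise value = 38.0000 > continuation, so V_d = 38.0000 (exercise)
Node 0 (S = 145): continuation = e^(−0.1)·[0.8420·2.9460 + 0.1580·38.0000] = 7.6786; exercise value = 0.0000 ≤ continuation, so V_0 = 7.6786

£7.68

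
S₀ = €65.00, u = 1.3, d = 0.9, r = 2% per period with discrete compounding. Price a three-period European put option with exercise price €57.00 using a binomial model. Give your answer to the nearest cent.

€3.11

Risk-neutral probability p = (1 + 0.02 − 0.9)/(1.3 − 0.9) = 0.1200/0.4000 = 0.3000
Terminal stock prices: S_uuu = 142.8, S_uud = 98.87, S_udd = 68.45, S_ddd = 47.39
Terminal payoffs (K − S): max(-85.81, 0) = 0, max(-41.87, 0) = 0, max(-11.45, 0) = 0, max(9.615, 0) = 9.615
Node uu (S = 109.9): V_uu = 1/1.02·[0.3000·0.0000 + 0.7000·0.0000] = 0.0000
Node ud (S = 76.05): V_ud = 1/1.02·[0.3000·0.0000 + 0.7000·0.0000] = 0.0000
Node dd (S = 52.65): V_dd = 1/1.02·[0.3000·0.0000 + 0.7000·9.6150] = 6.5985
Node u (S = 84.5): V_u = 1/1.02·[0.3000·0.0000 + 0.7000·0.0000] = 0.0000
Node d (S = 58.5): V_d = 1/1.02·[0.3000·0.0000 + 0.7000·6.5985] = 4.5284
Node 0 (S = 65): V_0 = 1/1.02·[0.3000·0.0000 + 0.7000·4.5284] = 3.1077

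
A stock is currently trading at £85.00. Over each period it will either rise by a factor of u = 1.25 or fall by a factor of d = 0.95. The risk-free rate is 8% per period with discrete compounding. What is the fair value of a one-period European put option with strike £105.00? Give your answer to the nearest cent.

Risk-neutral probability p = (1 + 0.08 − 0.95)/(1.25 − 0.95) = 0.1300/0.3000 = 0.4333
Terminal stock prices: S_u = 106.2, S_d = 80.75
Terminal payoffs (K − S): max(-1.25, 0) = 0, max(24.25, 0) = 24.25
Node 0 (S = 85): V_0 = 1/1.08·[0.4333·0.0000 + 0.5667·24.2500] = 12.7238

£12.72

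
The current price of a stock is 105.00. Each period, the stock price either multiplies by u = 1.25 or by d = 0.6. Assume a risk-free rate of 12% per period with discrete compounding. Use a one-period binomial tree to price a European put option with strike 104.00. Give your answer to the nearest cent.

7.32

Risk-neutral probability p = (1 + 0.12 − 0.6)/(1.25 − 0.6) = 0.5200/0.6500 = 0.8000
Terminal stock prices: S_u = 131.2, S_d = 63
Terminal payoffs (K − S): max(-27.25, 0) = 0, max(41, 0) = 41
Node 0 (S = 105): V_0 = 1/1.12·[0.8000·0.0000 + 0.2000·41.0000] = 7.3214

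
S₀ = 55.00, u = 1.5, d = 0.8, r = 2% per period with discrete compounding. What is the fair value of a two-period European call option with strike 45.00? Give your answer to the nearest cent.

16.18

Risk-neutral probability p = (1 + 0.02 − 0.8)/(1.5 − 0.8) = 0.2200/0.7000 = 0.3143
Terminal stock prices: S_uu = 123.8, S_ud = 66, S_dd = 35.2
Terminal payoffs (S − K): max(78.75, 0) = 78.75, max(21, 0) = 21, max(-9.8, 0) = 0
Node u (S = 82.5): V_u = 1/1.02·[0.3143·78.7500 + 0.6857·21.0000] = 38.3824
Node d (S = 44): V_d = 1/1.02·[0.3143·21.0000 + 0.6857·0.0000] = 6.4706
Node 0 (S = 55): V_0 = 1/1.02·[0.3143·38.3824 + 0.6857·6.4706] = 16.1765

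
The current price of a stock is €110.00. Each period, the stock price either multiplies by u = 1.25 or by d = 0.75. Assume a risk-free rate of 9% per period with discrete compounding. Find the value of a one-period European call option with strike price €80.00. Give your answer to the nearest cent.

Risk-neutral probability p = (1 + 0.09 − 0.75)/(1.25 − 0.75) = 0.3400/0.5000 = 0.6800
Terminal stock prices: S_u = 137.5, S_d = 82.5
Terminal payoffs (S − K): max(57.5, 0) = 57.5, max(2.5, 0) = 2.5
Node 0 (S = 110): V_0 = 1/1.09·[0.6800·57.5000 + 0.3200·2.5000] = 36.6055

€36.61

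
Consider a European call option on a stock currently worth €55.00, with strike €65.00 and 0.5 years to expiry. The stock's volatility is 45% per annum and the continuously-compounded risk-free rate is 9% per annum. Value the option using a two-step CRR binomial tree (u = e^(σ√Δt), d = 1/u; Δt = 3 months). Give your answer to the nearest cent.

€4.96

CRR parameters: u = e^(σ√Δt) = e^(0.45·√0.25) = 1.2523, d = 1/u = 0.7985
Per-period rate: rΔt = 0.09·0.25 = 0.0225, so R = e^0.0225 = 1.0228
Risk-neutral probability p = (e^0.0225 − 0.7985)/(1.2523 − 0.7985) = 0.2242/0.4538 = 0.4941
Terminal stock prices: S_uu = 86.26, S_ud = 55, S_dd = 35.07
Terminal payoffs (S − K): max(21.26, 0) = 21.26, max(-10, 0) = 0, max(-29.93, 0) = 0
Node u (S = 68.88): V_u = e^(−0.0225)·[0.4941·21.2572 + 0.5059·0.0000] = 10.2701
Node d (S = 43.92): V_d = e^(−0.0225)·[0.4941·0.0000 + 0.5059·0.0000] = 0.0000
Node 0 (S = 55): V_0 = e^(−0.0225)·[0.4941·10.2701 + 0.5059·0.0000] = 4.9618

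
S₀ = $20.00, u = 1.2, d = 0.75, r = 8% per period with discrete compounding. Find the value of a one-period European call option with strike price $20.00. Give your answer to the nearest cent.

Risk-neutral probability p = (1 + 0.08 − 0.75)/(1.2 − 0.75) = 0.3300/0.4500 = 0.7333
Terminal stock prices: S_u = 24, S_d = 15
Terminal payoffs (S − K): max(4, 0) = 4, max(-5, 0) = 0
Node 0 (S = 20): V_0 = 1/1.08·[0.7333·4.0000 + 0.2667·0.0000] = 2.7160

$2.72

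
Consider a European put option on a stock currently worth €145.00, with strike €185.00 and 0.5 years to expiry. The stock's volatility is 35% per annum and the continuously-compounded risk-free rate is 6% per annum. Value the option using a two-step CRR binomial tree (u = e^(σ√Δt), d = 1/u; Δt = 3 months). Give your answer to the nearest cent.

CRR parameters: u = e^(σ√Δt) = e^(0.35·√0.25) = 1.1912, d = 1/u = 0.8395
Per-period rate: rΔt = 0.06·0.25 = 0.015, so R = e^0.015 = 1.0151
Risk-neutral probability p = (e^0.015 − 0.8395)/(1.1912 − 0.8395) = 0.1757/0.3518 = 0.4993
Terminal stock prices: S_uu = 205.8, S_ud = 145, S_dd = 102.2
Terminal payoffs (K − S): max(-20.76, 0) = 0, max(40, 0) = 40, max(82.82, 0) = 82.82
Node u (S = 172.7): V_u = e^(−0.015)·[0.4993·0.0000 + 0.5007·40.0000] = 19.7290
Node d (S = 121.7): V_d = e^(−0.015)·[0.4993·40.0000 + 0.5007·82.8202] = 60.5244
Node 0 (S = 145): V_0 = e^(−0.015)·[0.4993·19.7290 + 0.5007·60.5244] = 39.5565

€39.56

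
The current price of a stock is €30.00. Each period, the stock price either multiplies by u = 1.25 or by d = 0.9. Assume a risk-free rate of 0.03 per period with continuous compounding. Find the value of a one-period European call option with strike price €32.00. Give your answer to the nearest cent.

Risk-neutral probability p = (e^0.03 − 0.9)/(1.25 − 0.9) = 0.1305/0.3500 = 0.3727
Terminal stock prices: S_u = 37.5, S_d = 27
Terminal payoffs (S − K): max(5.5, 0) = 5.5, max(-5, 0) = 0
Node 0 (S = 30): V_0 = e^(−0.03)·[0.3727·5.5000 + 0.6273·0.0000] = 1.9894

€1.99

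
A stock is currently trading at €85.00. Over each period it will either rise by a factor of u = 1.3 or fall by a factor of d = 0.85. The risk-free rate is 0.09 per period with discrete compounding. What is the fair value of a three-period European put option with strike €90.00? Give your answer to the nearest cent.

€5.70

Risk-neutral probability p = (1 + 0.09 − 0.85)/(1.3 − 0.85) = 0.2400/0.4500 = 0.5333
Terminal stock prices: S_uuu = 186.7, S_uud = 122.1, S_udd = 79.84, S_ddd = 52.2
Terminal payoffs (K − S): max(-96.75, 0) = 0, max(-32.1, 0) = 0, max(10.16, 0) = 10.16, max(37.8, 0) = 37.8
Node uu (S = 143.7): V_uu = 1/1.09·[0.5333·0.0000 + 0.4667·0.0000] = 0.0000
Node ud (S = 93.92): V_ud = 1/1.09·[0.5333·0.0000 + 0.4667·10.1638] = 4.3515
Node dd (S = 61.41): V_dd = 1/1.09·[0.5333·10.1638 + 0.4667·37.7994] = 21.1563
Node u (S = 110.5): V_u = 1/1.09·[0.5333·0.0000 + 0.4667·4.3515] = 1.8630
Node d (S = 72.25): V_d = 1/1.09·[0.5333·4.3515 + 0.4667·21.1563] = 11.1869
Node 0 (S = 85): V_0 = 1/1.09·[0.5333·1.8630 + 0.4667·11.1869] = 5.7011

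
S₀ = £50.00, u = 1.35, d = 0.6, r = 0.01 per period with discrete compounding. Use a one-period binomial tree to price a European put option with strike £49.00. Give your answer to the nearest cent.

£8.53

Risk-neutral probability p = (1 + 0.01 − 0.6)/(1.35 − 0.6) = 0.4100/0.7500 = 0.5467
Terminal stock prices: S_u = 67.5, S_d = 30
Terminal payoffs (K − S): max(-18.5, 0) = 0, max(19, 0) = 19
Node 0 (S = 50): V_0 = 1/1.01·[0.5467·0.0000 + 0.4533·19.0000] = 8.5281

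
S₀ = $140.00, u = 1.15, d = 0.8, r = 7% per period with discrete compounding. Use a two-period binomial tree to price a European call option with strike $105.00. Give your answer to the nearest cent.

Risk-neutral probability p = (1 + 0.07 − 0.8)/(1.15 − 0.8) = 0.2700/0.3500 = 0.7714
Terminal stock prices: S_uu = 185.1, S_ud = 128.8, S_dd = 89.6
Terminal payoffs (S − K): max(80.15, 0) = 80.15, max(23.8, 0) = 23.8, max(-15.4, 0) = 0
Node u (S = 161): V_u = 1/1.07·[0.7714·80.1500 + 0.2286·23.8000] = 62.8692
Node d (S = 112): V_d = 1/1.07·[0.7714·23.8000 + 0.2286·0.0000] = 17.1589
Node 0 (S = 140): V_0 = 1/1.07·[0.7714·62.8692 + 0.2286·17.1589] = 48.9917

$48.99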